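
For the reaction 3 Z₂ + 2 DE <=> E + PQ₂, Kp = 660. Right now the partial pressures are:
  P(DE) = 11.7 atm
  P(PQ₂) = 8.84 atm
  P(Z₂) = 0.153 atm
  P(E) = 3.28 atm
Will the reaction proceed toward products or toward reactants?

Qp = P(E)·P(PQ₂) / (P(Z₂)³·P(DE)²) = (3.28)·(8.84) / ((0.153)³·(11.7)²) = 59.1
Qp = 59.1 < Kp = 660, so the forward reaction proceeds.

toward products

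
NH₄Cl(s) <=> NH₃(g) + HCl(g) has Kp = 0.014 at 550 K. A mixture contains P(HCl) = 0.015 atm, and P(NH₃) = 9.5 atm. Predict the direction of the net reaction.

(NH₄Cl is a pure solid — omitted from Qp.)
Qp = P(NH₃)·P(HCl) = (9.5)·(0.015) = 0.14
Qp = 0.14 > Kp = 0.014, so the reverse reaction proceeds.

in the reverse direction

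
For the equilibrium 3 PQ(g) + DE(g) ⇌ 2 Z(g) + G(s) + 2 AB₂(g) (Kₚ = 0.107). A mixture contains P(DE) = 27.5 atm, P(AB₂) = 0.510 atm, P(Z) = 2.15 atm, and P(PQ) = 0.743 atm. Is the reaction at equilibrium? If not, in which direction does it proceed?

(G is a pure solid — omitted from Qₚ.)
Qₚ = P(Z)²·P(AB₂)² / (P(PQ)³·P(DE)) = (2.15)²·(0.510)² / ((0.743)³·(27.5)) = 0.107
Qₚ = 0.107 = Kₚ, so the system is already at equilibrium.

no net change (already at equilibrium)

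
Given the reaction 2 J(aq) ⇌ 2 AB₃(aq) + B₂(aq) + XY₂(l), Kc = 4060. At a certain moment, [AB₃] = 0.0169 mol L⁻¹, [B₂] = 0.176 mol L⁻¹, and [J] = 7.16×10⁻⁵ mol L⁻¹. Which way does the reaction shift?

(XY₂ is a pure liquid — omitted from Qc.)
Qc = [AB₃]²·[B₂] / [J]² = (0.0169)²·(0.176) / (7.16×10⁻⁵)² = 9810
Qc = 9810 > Kc = 4060, so the reverse reaction proceeds.

in the reverse direction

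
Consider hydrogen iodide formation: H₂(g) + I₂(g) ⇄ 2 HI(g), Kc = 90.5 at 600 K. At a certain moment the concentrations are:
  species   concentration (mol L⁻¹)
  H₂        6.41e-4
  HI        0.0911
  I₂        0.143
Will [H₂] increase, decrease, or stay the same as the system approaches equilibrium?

stay the same

Qc = [HI]² / ([H₂]·[I₂]) = (0.0911)² / ((6.41e-4)·(0.143)) = 90.5
Qc = 90.5 = Kc; the system is at equilibrium.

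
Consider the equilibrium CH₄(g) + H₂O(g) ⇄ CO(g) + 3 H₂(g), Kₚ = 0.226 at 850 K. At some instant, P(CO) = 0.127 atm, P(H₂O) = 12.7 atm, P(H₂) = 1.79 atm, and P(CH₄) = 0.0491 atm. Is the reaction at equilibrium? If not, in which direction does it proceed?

in the reverse direction

Qₚ = P(CO)·P(H₂)³ / (P(CH₄)·P(H₂O)) = (0.127)·(1.79)³ / ((0.0491)·(12.7)) = 1.17
Qₚ = 1.17 > Kₚ = 0.226, so the reverse reaction proceeds.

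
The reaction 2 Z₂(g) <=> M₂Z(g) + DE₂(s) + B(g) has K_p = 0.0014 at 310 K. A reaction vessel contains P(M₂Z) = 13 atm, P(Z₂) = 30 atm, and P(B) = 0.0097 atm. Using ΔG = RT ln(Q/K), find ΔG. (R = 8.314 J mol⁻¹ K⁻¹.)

(DE₂ is a pure solid — omitted from Q_p.)
Q_p = P(M₂Z)·P(B) / P(Z₂)² = (13)·(0.0097) / (30)² = 1.40e-4
ΔG = RT ln(Q_p/K_p) = (8.314 J mol⁻¹ K⁻¹)(310 K) × ln(1.40e-4/0.0014)
   = (2.577 kJ/mol)(-2.303) = -5.93 kJ/mol
ΔG < 0, so the forward reaction is spontaneous (proceeds forward).

ΔG = -5.93 kJ/mol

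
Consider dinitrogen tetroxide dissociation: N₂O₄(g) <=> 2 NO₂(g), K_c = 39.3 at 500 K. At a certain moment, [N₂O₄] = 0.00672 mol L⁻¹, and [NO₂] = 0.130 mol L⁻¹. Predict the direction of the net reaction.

Q_c = [NO₂]² / [N₂O₄] = (0.130)² / (0.00672) = 2.51
Q_c = 2.51 < K_c = 39.3, so the forward reaction proceeds.

toward products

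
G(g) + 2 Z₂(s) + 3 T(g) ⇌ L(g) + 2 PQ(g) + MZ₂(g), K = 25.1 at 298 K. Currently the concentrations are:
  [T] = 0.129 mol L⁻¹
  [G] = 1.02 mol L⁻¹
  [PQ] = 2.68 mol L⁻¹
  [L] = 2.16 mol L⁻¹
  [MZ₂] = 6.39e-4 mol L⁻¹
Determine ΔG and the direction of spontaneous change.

ΔG = -4.24 kJ/mol; the forward reaction is spontaneous

(Z₂ is a pure solid — omitted from Q.)
Q = [L]·[PQ]²·[MZ₂] / ([G]·[T]³) = (2.16)·(2.68)²·(6.39e-4) / ((1.02)·(0.129)³) = 4.53
ΔG = RT ln(Q/K) = (8.314 J mol⁻¹ K⁻¹)(298 K) × ln(4.53/25.1)
   = (2.478 kJ/mol)(-1.712) = -4.24 kJ/mol
ΔG < 0, so the forward reaction is spontaneous (proceeds forward).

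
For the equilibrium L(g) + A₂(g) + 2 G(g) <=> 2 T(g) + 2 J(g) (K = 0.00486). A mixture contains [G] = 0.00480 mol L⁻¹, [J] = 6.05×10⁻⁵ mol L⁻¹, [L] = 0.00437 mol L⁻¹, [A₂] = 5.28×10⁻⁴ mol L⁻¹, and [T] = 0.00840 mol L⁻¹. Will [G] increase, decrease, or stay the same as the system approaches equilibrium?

stay the same

Q = [T]²·[J]² / ([L]·[A₂]·[G]²) = (0.00840)²·(6.05×10⁻⁵)² / ((0.00437)·(5.28×10⁻⁴)·(0.00480)²) = 0.00486
Q = 0.00486 = K; the system is at equilibrium.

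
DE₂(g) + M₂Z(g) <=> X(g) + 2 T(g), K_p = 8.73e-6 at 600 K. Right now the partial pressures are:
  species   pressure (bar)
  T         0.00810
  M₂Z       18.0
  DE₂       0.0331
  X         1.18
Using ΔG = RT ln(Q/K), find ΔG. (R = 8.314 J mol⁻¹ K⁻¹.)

ΔG = 13.5 kJ/mol

Q_p = P(X)·P(T)² / (P(DE₂)·P(M₂Z)) = (1.18)·(0.00810)² / ((0.0331)·(18.0)) = 1.30e-4
ΔG = RT ln(Q_p/K_p) = (8.314 J mol⁻¹ K⁻¹)(600 K) × ln(1.30e-4/8.73e-6)
   = (4.988 kJ/mol)(2.701) = 13.5 kJ/mol
ΔG > 0, so the forward reaction is non-spontaneous (proceeds in reverse).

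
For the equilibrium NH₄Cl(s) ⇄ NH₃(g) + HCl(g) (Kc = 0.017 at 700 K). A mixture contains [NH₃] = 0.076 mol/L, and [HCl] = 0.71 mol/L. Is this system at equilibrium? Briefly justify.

no; Q > K, reaction proceeds in reverse

(NH₄Cl is a pure solid — omitted from Qc.)
Qc = [NH₃]·[HCl] = (0.076)·(0.71) = 0.054
Qc = 0.054 > Kc = 0.017: net reverse reaction.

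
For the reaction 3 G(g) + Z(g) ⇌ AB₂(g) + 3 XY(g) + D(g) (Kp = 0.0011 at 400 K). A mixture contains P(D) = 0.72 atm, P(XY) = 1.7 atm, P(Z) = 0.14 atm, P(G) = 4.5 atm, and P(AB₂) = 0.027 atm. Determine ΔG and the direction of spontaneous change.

Qp = P(AB₂)·P(XY)³·P(D) / (P(G)³·P(Z)) = (0.027)·(1.7)³·(0.72) / ((4.5)³·(0.14)) = 0.00749
ΔG = RT ln(Qp/Kp) = (8.314 J mol⁻¹ K⁻¹)(400 K) × ln(0.00749/0.0011)
   = (3.326 kJ/mol)(1.918) = 6.38 kJ/mol
ΔG > 0, so the forward reaction is non-spontaneous (proceeds in reverse).

ΔG = 6.38 kJ/mol; the forward reaction is non-spontaneous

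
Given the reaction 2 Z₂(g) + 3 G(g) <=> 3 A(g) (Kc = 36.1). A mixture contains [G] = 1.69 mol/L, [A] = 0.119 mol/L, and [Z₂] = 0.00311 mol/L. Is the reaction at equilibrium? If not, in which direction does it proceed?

Qc = [A]³ / ([Z₂]²·[G]³) = (0.119)³ / ((0.00311)²·(1.69)³) = 36.1
Qc = 36.1 = Kc, so the system is already at equilibrium.

at equilibrium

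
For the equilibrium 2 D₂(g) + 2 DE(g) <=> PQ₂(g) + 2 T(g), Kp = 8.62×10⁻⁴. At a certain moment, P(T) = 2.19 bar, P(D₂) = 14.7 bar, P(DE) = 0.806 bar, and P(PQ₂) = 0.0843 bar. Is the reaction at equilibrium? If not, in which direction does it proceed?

in the reverse direction

Qp = P(PQ₂)·P(T)² / (P(D₂)²·P(DE)²) = (0.0843)·(2.19)² / ((14.7)²·(0.806)²) = 0.00288
Qp = 0.00288 > Kp = 8.62×10⁻⁴, so the reverse reaction proceeds.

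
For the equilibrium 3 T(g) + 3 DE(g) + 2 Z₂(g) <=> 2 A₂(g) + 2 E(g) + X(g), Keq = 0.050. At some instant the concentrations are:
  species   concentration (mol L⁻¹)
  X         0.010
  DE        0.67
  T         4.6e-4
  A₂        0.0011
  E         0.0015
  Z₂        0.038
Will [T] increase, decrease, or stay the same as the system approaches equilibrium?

increase

Q = [A₂]²·[E]²·[X] / ([T]³·[DE]³·[Z₂]²) = (0.0011)²·(0.0015)²·(0.010) / ((4.6e-4)³·(0.67)³·(0.038)²) = 0.64
Q = 0.64 > Keq = 0.050: net reverse reaction.
T is a reactant, so it increases.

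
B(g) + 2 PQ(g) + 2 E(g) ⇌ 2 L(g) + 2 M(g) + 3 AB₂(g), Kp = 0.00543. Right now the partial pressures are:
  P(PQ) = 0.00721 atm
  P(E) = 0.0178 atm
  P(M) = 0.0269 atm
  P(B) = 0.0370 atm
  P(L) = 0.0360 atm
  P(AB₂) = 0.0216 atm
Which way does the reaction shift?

Qp = P(L)²·P(M)²·P(AB₂)³ / (P(B)·P(PQ)²·P(E)²) = (0.0360)²·(0.0269)²·(0.0216)³ / ((0.0370)·(0.00721)²·(0.0178)²) = 0.0155
Qp = 0.0155 > Kp = 0.00543, so the reverse reaction proceeds.

toward reactants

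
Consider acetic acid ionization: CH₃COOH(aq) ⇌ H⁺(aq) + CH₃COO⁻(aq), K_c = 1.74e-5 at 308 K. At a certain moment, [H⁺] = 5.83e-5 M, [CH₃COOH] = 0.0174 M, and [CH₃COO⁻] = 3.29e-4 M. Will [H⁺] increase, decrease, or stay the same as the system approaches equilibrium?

Q_c = [H⁺]·[CH₃COO⁻] / [CH₃COOH] = (5.83e-5)·(3.29e-4) / (0.0174) = 1.10e-6
Q_c = 1.10e-6 < K_c = 1.74e-5: net forward reaction.
H⁺ is a product, so it increases.

increase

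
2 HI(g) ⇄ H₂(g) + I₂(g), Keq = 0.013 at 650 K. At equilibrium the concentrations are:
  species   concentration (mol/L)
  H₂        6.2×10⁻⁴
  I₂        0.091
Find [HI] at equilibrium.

At equilibrium, Keq = [H₂]·[I₂] / [HI]² = 0.013.
(6.2×10⁻⁴)·(0.091) / ([HI])² = 0.013
[HI]² = 0.00434 ⇒ [HI] = 0.066 mol/L

[HI] = 0.066 mol/L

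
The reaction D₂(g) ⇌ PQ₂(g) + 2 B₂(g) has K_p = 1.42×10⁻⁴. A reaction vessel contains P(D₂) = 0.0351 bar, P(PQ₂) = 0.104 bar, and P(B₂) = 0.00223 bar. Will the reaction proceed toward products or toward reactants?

forward (toward products)

Q_p = P(PQ₂)·P(B₂)² / P(D₂) = (0.104)·(0.00223)² / (0.0351) = 1.47×10⁻⁵
Q_p = 1.47×10⁻⁵ < K_p = 1.42×10⁻⁴, so the forward reaction proceeds.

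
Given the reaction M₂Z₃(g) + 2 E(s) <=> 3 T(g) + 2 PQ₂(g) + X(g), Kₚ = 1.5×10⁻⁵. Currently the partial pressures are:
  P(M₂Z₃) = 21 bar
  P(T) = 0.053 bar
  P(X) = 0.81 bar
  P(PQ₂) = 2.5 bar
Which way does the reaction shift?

in the reverse direction

(E is a pure solid — omitted from Qₚ.)
Qₚ = P(T)³·P(PQ₂)²·P(X) / P(M₂Z₃) = (0.053)³·(2.5)²·(0.81) / (21) = 3.6×10⁻⁵
Qₚ = 3.6×10⁻⁵ > Kₚ = 1.5×10⁻⁵, so the reverse reaction proceeds.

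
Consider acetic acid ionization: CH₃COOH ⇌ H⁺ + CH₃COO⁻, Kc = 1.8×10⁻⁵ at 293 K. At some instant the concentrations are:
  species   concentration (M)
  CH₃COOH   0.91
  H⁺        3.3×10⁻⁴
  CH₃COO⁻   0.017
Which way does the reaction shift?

toward products

Qc = [H⁺]·[CH₃COO⁻] / [CH₃COOH] = (3.3×10⁻⁴)·(0.017) / (0.91) = 6.2×10⁻⁶
Qc = 6.2×10⁻⁶ < Kc = 1.8×10⁻⁵, so the forward reaction proceeds.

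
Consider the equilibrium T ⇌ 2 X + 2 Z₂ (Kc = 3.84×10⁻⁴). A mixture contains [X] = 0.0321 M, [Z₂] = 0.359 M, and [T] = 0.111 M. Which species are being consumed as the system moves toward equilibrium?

X, Z₂ (products)

Qc = [X]²·[Z₂]² / [T] = (0.0321)²·(0.359)² / (0.111) = 0.00120
Qc = 0.00120 > Kc = 3.84×10⁻⁴: net reverse reaction.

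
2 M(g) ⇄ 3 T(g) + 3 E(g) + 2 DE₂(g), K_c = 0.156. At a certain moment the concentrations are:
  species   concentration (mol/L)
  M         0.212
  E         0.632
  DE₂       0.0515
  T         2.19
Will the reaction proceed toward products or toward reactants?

Q_c = [T]³·[E]³·[DE₂]² / [M]² = (2.19)³·(0.632)³·(0.0515)² / (0.212)² = 0.156
Q_c = 0.156 = K_c, so the system is already at equilibrium.

neither direction; the system is at equilibrium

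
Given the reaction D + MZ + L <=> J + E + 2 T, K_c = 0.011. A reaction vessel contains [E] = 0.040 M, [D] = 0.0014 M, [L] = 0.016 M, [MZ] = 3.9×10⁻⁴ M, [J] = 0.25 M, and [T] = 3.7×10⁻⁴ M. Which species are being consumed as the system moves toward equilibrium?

J, E, T (products)

Q_c = [J]·[E]·[T]² / ([D]·[MZ]·[L]) = (0.25)·(0.040)·(3.7×10⁻⁴)² / ((0.0014)·(3.9×10⁻⁴)·(0.016)) = 0.16
Q_c = 0.16 > K_c = 0.011: net reverse reaction.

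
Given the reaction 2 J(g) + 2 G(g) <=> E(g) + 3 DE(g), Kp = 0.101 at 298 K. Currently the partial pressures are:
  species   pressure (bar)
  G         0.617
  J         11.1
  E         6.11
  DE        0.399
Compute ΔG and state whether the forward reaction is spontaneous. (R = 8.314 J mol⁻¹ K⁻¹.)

ΔG = -6.20 kJ/mol; the forward reaction is spontaneous

Qp = P(E)·P(DE)³ / (P(J)²·P(G)²) = (6.11)·(0.399)³ / ((11.1)²·(0.617)²) = 0.00827
ΔG = RT ln(Qp/Kp) = (8.314 J mol⁻¹ K⁻¹)(298 K) × ln(0.00827/0.101)
   = (2.478 kJ/mol)(-2.502) = -6.20 kJ/mol
ΔG < 0, so the forward reaction is spontaneous (proceeds forward).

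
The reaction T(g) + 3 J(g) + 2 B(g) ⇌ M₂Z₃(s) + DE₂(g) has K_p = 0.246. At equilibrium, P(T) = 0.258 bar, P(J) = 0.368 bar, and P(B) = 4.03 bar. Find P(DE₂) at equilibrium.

P(DE₂) = 0.0514 bar

(M₂Z₃ is a pure solid — omitted from K_p.)
At equilibrium, K_p = P(DE₂) / (P(T)·P(J)³·P(B)²) = 0.246.
(P(DE₂)) / ((0.258)·(0.368)³·(4.03)²) = 0.246
P(DE₂) = 0.0514 bar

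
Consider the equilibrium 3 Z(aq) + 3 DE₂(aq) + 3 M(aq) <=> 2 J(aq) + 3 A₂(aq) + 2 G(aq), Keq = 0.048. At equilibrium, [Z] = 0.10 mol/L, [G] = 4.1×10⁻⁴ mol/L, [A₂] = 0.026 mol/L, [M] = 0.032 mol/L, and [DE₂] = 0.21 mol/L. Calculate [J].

At equilibrium, Keq = [J]²·[A₂]³·[G]² / ([Z]³·[DE₂]³·[M]³) = 0.048.
([J])²·(0.026)³·(4.1×10⁻⁴)² / ((0.10)³·(0.21)³·(0.032)³) = 0.048
[J]² = 4.93 ⇒ [J] = 2.2 mol/L

[J] = 2.2 mol/L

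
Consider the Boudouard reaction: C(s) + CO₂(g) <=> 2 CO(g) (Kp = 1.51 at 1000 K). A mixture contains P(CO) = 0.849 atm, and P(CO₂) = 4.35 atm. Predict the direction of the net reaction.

forward (toward products)

(C is a pure solid — omitted from Qp.)
Qp = P(CO)² / P(CO₂) = (0.849)² / (4.35) = 0.166
Qp = 0.166 < Kp = 1.51, so the forward reaction proceeds.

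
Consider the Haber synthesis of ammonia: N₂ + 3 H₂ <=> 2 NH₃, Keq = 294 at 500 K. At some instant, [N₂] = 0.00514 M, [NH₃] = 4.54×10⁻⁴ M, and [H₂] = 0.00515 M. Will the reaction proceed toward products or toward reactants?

no net change (already at equilibrium)

Q = [NH₃]² / ([N₂]·[H₂]³) = (4.54×10⁻⁴)² / ((0.00514)·(0.00515)³) = 294
Q = 294 = Keq, so the system is already at equilibrium.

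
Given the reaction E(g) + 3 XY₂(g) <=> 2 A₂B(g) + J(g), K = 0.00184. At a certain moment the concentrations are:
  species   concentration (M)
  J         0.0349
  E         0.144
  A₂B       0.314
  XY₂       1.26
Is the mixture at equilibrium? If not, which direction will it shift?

Q = [A₂B]²·[J] / ([E]·[XY₂]³) = (0.314)²·(0.0349) / ((0.144)·(1.26)³) = 0.0119
Q = 0.0119 > K = 0.00184: net reverse reaction.

no; Q > K, reaction proceeds in reverse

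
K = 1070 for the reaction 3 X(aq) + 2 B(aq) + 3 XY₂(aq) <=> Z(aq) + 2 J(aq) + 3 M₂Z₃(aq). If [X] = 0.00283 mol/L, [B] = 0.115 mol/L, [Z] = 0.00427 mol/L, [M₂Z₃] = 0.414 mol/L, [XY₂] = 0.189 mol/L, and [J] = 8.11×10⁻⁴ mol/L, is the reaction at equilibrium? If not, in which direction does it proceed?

Q = [Z]·[J]²·[M₂Z₃]³ / ([X]³·[B]²·[XY₂]³) = (0.00427)·(8.11×10⁻⁴)²·(0.414)³ / ((0.00283)³·(0.115)²·(0.189)³) = 98.5
Q = 98.5 < K = 1070, so the forward reaction proceeds.

to the right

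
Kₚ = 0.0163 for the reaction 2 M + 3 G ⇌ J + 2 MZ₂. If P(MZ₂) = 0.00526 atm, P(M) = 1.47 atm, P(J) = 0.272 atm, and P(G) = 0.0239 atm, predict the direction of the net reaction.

Qₚ = P(J)·P(MZ₂)² / (P(M)²·P(G)³) = (0.272)·(0.00526)² / ((1.47)²·(0.0239)³) = 0.255
Qₚ = 0.255 > Kₚ = 0.0163, so the reverse reaction proceeds.

to the left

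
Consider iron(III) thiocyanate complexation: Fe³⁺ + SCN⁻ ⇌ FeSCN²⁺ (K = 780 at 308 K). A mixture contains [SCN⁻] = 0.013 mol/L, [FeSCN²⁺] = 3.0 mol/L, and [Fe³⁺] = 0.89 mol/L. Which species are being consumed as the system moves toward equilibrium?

Fe³⁺, SCN⁻ (reactants)

Q = [FeSCN²⁺] / ([Fe³⁺]·[SCN⁻]) = (3.0) / ((0.89)·(0.013)) = 260
Q = 260 < K = 780: net forward reaction.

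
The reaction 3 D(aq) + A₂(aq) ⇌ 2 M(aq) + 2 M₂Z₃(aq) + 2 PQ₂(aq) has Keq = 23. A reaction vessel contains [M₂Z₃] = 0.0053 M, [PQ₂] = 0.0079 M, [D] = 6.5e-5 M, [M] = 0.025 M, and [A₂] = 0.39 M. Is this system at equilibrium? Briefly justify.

no; Q < K, reaction proceeds forward

Q = [M]²·[M₂Z₃]²·[PQ₂]² / ([D]³·[A₂]) = (0.025)²·(0.0053)²·(0.0079)² / ((6.5e-5)³·(0.39)) = 10
Q = 10 < Keq = 23: net forward reaction.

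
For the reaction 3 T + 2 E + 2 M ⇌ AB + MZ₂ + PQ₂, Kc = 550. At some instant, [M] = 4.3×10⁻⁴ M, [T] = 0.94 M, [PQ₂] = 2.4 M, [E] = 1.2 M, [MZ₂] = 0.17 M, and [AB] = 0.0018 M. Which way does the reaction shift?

Qc = [AB]·[MZ₂]·[PQ₂] / ([T]³·[E]²·[M]²) = (0.0018)·(0.17)·(2.4) / ((0.94)³·(1.2)²·(4.3×10⁻⁴)²) = 3300
Qc = 3300 > Kc = 550, so the reverse reaction proceeds.

to the left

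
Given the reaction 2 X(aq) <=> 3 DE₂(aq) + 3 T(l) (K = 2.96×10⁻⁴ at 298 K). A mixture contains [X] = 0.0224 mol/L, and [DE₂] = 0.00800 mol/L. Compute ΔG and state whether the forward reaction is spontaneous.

(T is a pure liquid — omitted from Q.)
Q = [DE₂]³ / [X]² = (0.00800)³ / (0.0224)² = 0.00102
ΔG = RT ln(Q/K) = (8.314 J mol⁻¹ K⁻¹)(298 K) × ln(0.00102/2.96×10⁻⁴)
   = (2.478 kJ/mol)(1.237) = 3.07 kJ/mol
ΔG > 0, so the forward reaction is non-spontaneous (proceeds in reverse).

ΔG = 3.07 kJ/mol; the forward reaction is non-spontaneous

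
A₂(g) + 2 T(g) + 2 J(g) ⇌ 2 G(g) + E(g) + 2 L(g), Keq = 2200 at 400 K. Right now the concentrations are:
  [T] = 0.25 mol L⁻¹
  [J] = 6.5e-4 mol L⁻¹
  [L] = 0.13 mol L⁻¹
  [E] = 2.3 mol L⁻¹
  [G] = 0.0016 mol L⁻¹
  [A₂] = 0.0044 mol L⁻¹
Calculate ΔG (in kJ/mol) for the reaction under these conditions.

Q = [G]²·[E]·[L]² / ([A₂]·[T]²·[J]²) = (0.0016)²·(2.3)·(0.13)² / ((0.0044)·(0.25)²·(6.5e-4)²) = 856
ΔG = RT ln(Q/Keq) = (8.314 J mol⁻¹ K⁻¹)(400 K) × ln(856/2200)
   = (3.326 kJ/mol)(-0.9439) = -3.14 kJ/mol
ΔG < 0, so the forward reaction is spontaneous (proceeds forward).

ΔG = -3.14 kJ/mol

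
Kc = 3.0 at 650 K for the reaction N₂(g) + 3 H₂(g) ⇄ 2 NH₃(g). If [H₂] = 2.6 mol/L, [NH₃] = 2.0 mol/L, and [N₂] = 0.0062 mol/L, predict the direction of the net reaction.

Qc = [NH₃]² / ([N₂]·[H₂]³) = (2.0)² / ((0.0062)·(2.6)³) = 37
Qc = 37 > Kc = 3.0, so the reverse reaction proceeds.

reverse (toward reactants)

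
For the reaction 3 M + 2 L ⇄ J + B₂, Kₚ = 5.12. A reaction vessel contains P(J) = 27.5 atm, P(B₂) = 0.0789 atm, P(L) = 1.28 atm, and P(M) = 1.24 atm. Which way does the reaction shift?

Qₚ = P(J)·P(B₂) / (P(M)³·P(L)²) = (27.5)·(0.0789) / ((1.24)³·(1.28)²) = 0.695
Qₚ = 0.695 < Kₚ = 5.12, so the forward reaction proceeds.

to the right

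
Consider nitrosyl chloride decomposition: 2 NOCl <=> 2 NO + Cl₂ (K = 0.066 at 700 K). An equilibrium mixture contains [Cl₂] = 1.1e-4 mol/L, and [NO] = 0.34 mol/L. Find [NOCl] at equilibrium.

[NOCl] = 0.014 mol/L

At equilibrium, K = [NO]²·[Cl₂] / [NOCl]² = 0.066.
(0.34)²·(1.1e-4) / ([NOCl])² = 0.066
[NOCl]² = 1.93e-4 ⇒ [NOCl] = 0.014 mol/L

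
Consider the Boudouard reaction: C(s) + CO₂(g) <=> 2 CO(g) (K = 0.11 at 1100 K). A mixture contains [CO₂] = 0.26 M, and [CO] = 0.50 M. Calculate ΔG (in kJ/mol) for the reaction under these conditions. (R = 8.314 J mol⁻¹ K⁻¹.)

(C is a pure solid — omitted from Q.)
Q = [CO]² / [CO₂] = (0.50)² / (0.26) = 0.962
ΔG = RT ln(Q/K) = (8.314 J mol⁻¹ K⁻¹)(1100 K) × ln(0.962/0.11)
   = (9.145 kJ/mol)(2.169) = 19.8 kJ/mol
ΔG > 0, so the forward reaction is non-spontaneous (proceeds in reverse).

ΔG = 19.8 kJ/mol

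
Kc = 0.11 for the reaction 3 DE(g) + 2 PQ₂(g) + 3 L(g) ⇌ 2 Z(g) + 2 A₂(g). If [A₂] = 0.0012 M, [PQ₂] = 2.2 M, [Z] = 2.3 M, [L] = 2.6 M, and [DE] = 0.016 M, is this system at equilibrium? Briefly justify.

no; Q < K, reaction proceeds forward

Qc = [Z]²·[A₂]² / ([DE]³·[PQ₂]²·[L]³) = (2.3)²·(0.0012)² / ((0.016)³·(2.2)²·(2.6)³) = 0.022
Qc = 0.022 < Kc = 0.11: net forward reaction.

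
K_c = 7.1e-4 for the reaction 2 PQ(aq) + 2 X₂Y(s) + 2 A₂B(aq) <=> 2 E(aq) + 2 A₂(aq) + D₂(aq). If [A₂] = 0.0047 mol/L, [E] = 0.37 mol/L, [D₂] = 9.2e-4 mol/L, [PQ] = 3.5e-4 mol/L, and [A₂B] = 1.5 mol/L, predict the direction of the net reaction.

to the left

(X₂Y is a pure solid — omitted from Q_c.)
Q_c = [E]²·[A₂]²·[D₂] / ([PQ]²·[A₂B]²) = (0.37)²·(0.0047)²·(9.2e-4) / ((3.5e-4)²·(1.5)²) = 0.010
Q_c = 0.010 > K_c = 7.1e-4, so the reverse reaction proceeds.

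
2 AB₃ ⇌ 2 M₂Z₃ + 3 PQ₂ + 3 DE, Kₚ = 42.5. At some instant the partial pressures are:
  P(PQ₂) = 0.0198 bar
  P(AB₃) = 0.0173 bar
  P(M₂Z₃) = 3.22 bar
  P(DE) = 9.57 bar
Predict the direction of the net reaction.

Qₚ = P(M₂Z₃)²·P(PQ₂)³·P(DE)³ / P(AB₃)² = (3.22)²·(0.0198)³·(9.57)³ / (0.0173)² = 236
Qₚ = 236 > Kₚ = 42.5, so the reverse reaction proceeds.

toward reactants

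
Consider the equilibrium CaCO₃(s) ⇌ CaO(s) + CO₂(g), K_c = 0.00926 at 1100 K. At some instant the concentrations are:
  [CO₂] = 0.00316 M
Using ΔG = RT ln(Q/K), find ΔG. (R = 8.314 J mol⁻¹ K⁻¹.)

(CaCO₃, CaO are pure solids — omitted from Q_c.)
Q_c = [CO₂] = 0.00316
ΔG = RT ln(Q_c/K_c) = (8.314 J mol⁻¹ K⁻¹)(1100 K) × ln(0.00316/0.00926)
   = (9.145 kJ/mol)(-1.075) = -9.83 kJ/mol
ΔG < 0, so the forward reaction is spontaneous (proceeds forward).

ΔG = -9.83 kJ/mol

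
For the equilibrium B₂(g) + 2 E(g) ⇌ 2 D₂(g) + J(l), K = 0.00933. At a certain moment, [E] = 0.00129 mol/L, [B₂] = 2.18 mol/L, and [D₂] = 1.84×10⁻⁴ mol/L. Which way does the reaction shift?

(J is a pure liquid — omitted from Q.)
Q = [D₂]² / ([B₂]·[E]²) = (1.84×10⁻⁴)² / ((2.18)·(0.00129)²) = 0.00933
Q = 0.00933 = K, so the system is already at equilibrium.

neither direction; the system is at equilibrium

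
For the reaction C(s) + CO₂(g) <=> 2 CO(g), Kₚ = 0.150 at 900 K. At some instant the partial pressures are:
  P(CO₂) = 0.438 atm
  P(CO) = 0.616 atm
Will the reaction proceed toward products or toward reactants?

reverse (toward reactants)

(C is a pure solid — omitted from Qₚ.)
Qₚ = P(CO)² / P(CO₂) = (0.616)² / (0.438) = 0.866
Qₚ = 0.866 > Kₚ = 0.150, so the reverse reaction proceeds.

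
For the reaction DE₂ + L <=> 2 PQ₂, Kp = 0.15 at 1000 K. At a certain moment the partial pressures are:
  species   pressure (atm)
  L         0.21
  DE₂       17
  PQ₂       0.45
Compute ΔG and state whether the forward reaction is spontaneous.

Qp = P(PQ₂)² / (P(DE₂)·P(L)) = (0.45)² / ((17)·(0.21)) = 0.0567
ΔG = RT ln(Qp/Kp) = (8.314 J mol⁻¹ K⁻¹)(1000 K) × ln(0.0567/0.15)
   = (8.314 kJ/mol)(-0.9729) = -8.09 kJ/mol
ΔG < 0, so the forward reaction is spontaneous (proceeds forward).

ΔG = -8.09 kJ/mol; the forward reaction is spontaneous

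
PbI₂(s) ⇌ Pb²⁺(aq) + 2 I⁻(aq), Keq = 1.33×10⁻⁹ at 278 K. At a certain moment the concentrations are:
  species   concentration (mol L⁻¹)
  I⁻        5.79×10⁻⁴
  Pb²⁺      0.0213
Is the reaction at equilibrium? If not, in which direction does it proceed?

(PbI₂ is a pure solid — omitted from Q.)
Q = [Pb²⁺]·[I⁻]² = (0.0213)·(5.79×10⁻⁴)² = 7.14×10⁻⁹
Q = 7.14×10⁻⁹ > Keq = 1.33×10⁻⁹, so the reverse reaction proceeds.

toward reactants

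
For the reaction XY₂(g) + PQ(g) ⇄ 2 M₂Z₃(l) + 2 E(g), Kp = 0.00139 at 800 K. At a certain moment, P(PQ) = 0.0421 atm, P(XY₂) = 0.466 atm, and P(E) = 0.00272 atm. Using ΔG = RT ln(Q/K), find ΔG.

ΔG = -8.68 kJ/mol

(M₂Z₃ is a pure liquid — omitted from Qp.)
Qp = P(E)² / (P(XY₂)·P(PQ)) = (0.00272)² / ((0.466)·(0.0421)) = 3.77e-4
ΔG = RT ln(Qp/Kp) = (8.314 J mol⁻¹ K⁻¹)(800 K) × ln(3.77e-4/0.00139)
   = (6.651 kJ/mol)(-1.305) = -8.68 kJ/mol
ΔG < 0, so the forward reaction is spontaneous (proceeds forward).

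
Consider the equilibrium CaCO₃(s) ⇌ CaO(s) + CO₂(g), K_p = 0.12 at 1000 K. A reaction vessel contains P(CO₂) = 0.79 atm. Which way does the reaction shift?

(CaCO₃, CaO are pure solids — omitted from Q_p.)
Q_p = P(CO₂) = 0.79
Q_p = 0.79 > K_p = 0.12, so the reverse reaction proceeds.

to the left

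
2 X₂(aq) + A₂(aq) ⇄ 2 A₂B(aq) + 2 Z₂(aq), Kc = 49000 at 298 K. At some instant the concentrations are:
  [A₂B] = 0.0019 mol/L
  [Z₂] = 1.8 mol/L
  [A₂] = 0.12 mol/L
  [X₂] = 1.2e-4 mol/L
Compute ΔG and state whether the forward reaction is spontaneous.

Qc = [A₂B]²·[Z₂]² / ([X₂]²·[A₂]) = (0.0019)²·(1.8)² / ((1.2e-4)²·(0.12)) = 6770
ΔG = RT ln(Qc/Kc) = (8.314 J mol⁻¹ K⁻¹)(298 K) × ln(6770/49000)
   = (2.478 kJ/mol)(-1.979) = -4.90 kJ/mol
ΔG < 0, so the forward reaction is spontaneous (proceeds forward).

ΔG = -4.90 kJ/mol; the forward reaction is spontaneous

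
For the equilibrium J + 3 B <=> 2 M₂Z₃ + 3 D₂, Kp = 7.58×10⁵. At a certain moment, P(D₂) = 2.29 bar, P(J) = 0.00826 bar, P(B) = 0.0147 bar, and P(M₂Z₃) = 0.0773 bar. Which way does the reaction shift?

Qp = P(M₂Z₃)²·P(D₂)³ / (P(J)·P(B)³) = (0.0773)²·(2.29)³ / ((0.00826)·(0.0147)³) = 2.73×10⁶
Qp = 2.73×10⁶ > Kp = 7.58×10⁵, so the reverse reaction proceeds.

to the left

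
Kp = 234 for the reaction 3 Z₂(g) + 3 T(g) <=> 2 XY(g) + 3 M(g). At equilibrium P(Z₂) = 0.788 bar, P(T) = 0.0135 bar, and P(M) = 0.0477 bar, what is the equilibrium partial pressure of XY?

At equilibrium, Kp = P(XY)²·P(M)³ / (P(Z₂)³·P(T)³) = 234.
(P(XY))²·(0.0477)³ / ((0.788)³·(0.0135)³) = 234
P(XY)² = 2.60 ⇒ P(XY) = 1.61 bar

P(XY) = 1.61 bar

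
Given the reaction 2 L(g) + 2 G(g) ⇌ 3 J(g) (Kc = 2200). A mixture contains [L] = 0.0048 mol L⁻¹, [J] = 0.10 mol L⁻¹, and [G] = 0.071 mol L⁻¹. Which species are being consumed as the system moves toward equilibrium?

Qc = [J]³ / ([L]²·[G]²) = (0.10)³ / ((0.0048)²·(0.071)²) = 8600
Qc = 8600 > Kc = 2200: net reverse reaction.

J (products)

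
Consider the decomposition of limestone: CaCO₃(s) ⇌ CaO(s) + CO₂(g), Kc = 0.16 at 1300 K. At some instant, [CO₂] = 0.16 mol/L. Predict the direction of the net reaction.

(CaCO₃, CaO are pure solids — omitted from Qc.)
Qc = [CO₂] = 0.16
Qc = 0.16 = Kc, so the system is already at equilibrium.

no net change (already at equilibrium)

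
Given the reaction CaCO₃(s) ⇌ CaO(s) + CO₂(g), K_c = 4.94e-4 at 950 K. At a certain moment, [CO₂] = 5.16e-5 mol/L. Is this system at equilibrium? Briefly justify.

no; Q < K, reaction proceeds forward

(CaCO₃, CaO are pure solids — omitted from Q_c.)
Q_c = [CO₂] = 5.16e-5
Q_c = 5.16e-5 < K_c = 4.94e-4: net forward reaction.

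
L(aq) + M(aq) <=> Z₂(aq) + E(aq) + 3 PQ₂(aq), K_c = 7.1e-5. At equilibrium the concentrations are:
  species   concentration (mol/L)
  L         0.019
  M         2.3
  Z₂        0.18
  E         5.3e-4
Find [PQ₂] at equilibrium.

At equilibrium, K_c = [Z₂]·[E]·[PQ₂]³ / ([L]·[M]) = 7.1e-5.
(0.18)·(5.3e-4)·([PQ₂])³ / ((0.019)·(2.3)) = 7.1e-5
[PQ₂]³ = 0.0325 ⇒ [PQ₂] = 0.32 mol/L

[PQ₂] = 0.32 mol/L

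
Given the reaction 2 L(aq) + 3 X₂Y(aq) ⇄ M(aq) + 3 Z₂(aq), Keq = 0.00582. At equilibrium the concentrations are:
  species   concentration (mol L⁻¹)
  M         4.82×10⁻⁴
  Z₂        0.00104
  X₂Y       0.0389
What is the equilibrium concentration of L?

[L] = 0.00126 mol L⁻¹

At equilibrium, Keq = [M]·[Z₂]³ / ([L]²·[X₂Y]³) = 0.00582.
(4.82×10⁻⁴)·(0.00104)³ / (([L])²·(0.0389)³) = 0.00582
[L]² = 1.58×10⁻⁶ ⇒ [L] = 0.00126 mol L⁻¹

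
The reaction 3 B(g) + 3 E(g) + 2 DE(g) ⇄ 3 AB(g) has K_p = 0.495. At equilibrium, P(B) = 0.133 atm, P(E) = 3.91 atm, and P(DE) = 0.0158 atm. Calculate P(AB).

At equilibrium, K_p = P(AB)³ / (P(B)³·P(E)³·P(DE)²) = 0.495.
(P(AB))³ / ((0.133)³·(3.91)³·(0.0158)²) = 0.495
P(AB)³ = 1.74×10⁻⁵ ⇒ P(AB) = 0.0259 atm

P(AB) = 0.0259 atm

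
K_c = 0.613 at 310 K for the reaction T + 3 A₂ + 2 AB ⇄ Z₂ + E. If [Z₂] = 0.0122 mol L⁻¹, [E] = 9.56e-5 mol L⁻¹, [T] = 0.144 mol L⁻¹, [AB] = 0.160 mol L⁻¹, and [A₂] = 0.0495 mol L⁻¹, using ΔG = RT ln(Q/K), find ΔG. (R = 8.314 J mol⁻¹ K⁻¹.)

ΔG = 3.73 kJ/mol

Q_c = [Z₂]·[E] / ([T]·[A₂]³·[AB]²) = (0.0122)·(9.56e-5) / ((0.144)·(0.0495)³·(0.160)²) = 2.61
ΔG = RT ln(Q_c/K_c) = (8.314 J mol⁻¹ K⁻¹)(310 K) × ln(2.61/0.613)
   = (2.577 kJ/mol)(1.449) = 3.73 kJ/mol
ΔG > 0, so the forward reaction is non-spontaneous (proceeds in reverse).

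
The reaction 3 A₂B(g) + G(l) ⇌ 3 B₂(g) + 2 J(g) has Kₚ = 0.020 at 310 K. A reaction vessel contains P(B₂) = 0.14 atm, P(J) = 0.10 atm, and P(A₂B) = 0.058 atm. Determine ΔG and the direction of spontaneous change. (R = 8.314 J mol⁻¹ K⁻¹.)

ΔG = 5.03 kJ/mol; the forward reaction is non-spontaneous

(G is a pure liquid — omitted from Qₚ.)
Qₚ = P(B₂)³·P(J)² / P(A₂B)³ = (0.14)³·(0.10)² / (0.058)³ = 0.141
ΔG = RT ln(Qₚ/Kₚ) = (8.314 J mol⁻¹ K⁻¹)(310 K) × ln(0.141/0.020)
   = (2.577 kJ/mol)(1.953) = 5.03 kJ/mol
ΔG > 0, so the forward reaction is non-spontaneous (proceeds in reverse).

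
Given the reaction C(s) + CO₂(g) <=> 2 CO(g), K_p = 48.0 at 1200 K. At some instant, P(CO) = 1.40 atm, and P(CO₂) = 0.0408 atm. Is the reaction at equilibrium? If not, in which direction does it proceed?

at equilibrium

(C is a pure solid — omitted from Q_p.)
Q_p = P(CO)² / P(CO₂) = (1.40)² / (0.0408) = 48.0
Q_p = 48.0 = K_p, so the system is already at equilibrium.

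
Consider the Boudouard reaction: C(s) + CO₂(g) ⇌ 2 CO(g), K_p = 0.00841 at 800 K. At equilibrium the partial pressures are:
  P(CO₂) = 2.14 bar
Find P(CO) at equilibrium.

(C is a pure solid — omitted from K_p.)
At equilibrium, K_p = P(CO)² / P(CO₂) = 0.00841.
(P(CO))² / (2.14) = 0.00841
P(CO)² = 0.0180 ⇒ P(CO) = 0.134 bar

P(CO) = 0.134 bar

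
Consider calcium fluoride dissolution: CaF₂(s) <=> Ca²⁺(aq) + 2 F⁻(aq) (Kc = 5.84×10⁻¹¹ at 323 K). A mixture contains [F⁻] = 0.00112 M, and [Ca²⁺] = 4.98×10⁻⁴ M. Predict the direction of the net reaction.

in the reverse direction

(CaF₂ is a pure solid — omitted from Qc.)
Qc = [Ca²⁺]·[F⁻]² = (4.98×10⁻⁴)·(0.00112)² = 6.25×10⁻¹⁰
Qc = 6.25×10⁻¹⁰ > Kc = 5.84×10⁻¹¹, so the reverse reaction proceeds.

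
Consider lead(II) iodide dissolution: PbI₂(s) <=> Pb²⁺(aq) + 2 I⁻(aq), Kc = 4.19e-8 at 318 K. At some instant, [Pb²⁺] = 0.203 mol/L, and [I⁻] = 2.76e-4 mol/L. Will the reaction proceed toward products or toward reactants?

(PbI₂ is a pure solid — omitted from Qc.)
Qc = [Pb²⁺]·[I⁻]² = (0.203)·(2.76e-4)² = 1.55e-8
Qc = 1.55e-8 < Kc = 4.19e-8, so the forward reaction proceeds.

to the right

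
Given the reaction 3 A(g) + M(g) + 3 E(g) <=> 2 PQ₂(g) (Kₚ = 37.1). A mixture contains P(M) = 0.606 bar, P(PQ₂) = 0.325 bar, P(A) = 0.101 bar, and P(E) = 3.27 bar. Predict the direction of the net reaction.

toward products

Qₚ = P(PQ₂)² / (P(A)³·P(M)·P(E)³) = (0.325)² / ((0.101)³·(0.606)·(3.27)³) = 4.84
Qₚ = 4.84 < Kₚ = 37.1, so the forward reaction proceeds.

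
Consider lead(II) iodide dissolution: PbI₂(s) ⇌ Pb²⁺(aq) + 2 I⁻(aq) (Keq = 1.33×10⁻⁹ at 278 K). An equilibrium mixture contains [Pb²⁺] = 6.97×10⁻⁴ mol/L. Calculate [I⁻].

[I⁻] = 0.00138 mol/L

(PbI₂ is a pure solid — omitted from Keq.)
At equilibrium, Keq = [Pb²⁺]·[I⁻]² = 1.33×10⁻⁹.
(6.97×10⁻⁴)·([I⁻])² = 1.33×10⁻⁹
[I⁻]² = 1.91×10⁻⁶ ⇒ [I⁻] = 0.00138 mol/L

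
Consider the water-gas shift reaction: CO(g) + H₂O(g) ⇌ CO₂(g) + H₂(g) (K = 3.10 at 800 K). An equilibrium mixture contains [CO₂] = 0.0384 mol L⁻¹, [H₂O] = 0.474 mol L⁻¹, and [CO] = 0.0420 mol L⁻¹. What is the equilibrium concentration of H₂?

[H₂] = 1.61 mol L⁻¹

At equilibrium, K = [CO₂]·[H₂] / ([CO]·[H₂O]) = 3.10.
(0.0384)·([H₂]) / ((0.0420)·(0.474)) = 3.10
[H₂] = 1.61 mol L⁻¹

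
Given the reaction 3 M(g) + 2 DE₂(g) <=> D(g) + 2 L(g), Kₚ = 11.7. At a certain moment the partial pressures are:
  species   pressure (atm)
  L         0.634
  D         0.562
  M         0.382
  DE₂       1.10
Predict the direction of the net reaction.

forward (toward products)

Qₚ = P(D)·P(L)² / (P(M)³·P(DE₂)²) = (0.562)·(0.634)² / ((0.382)³·(1.10)²) = 3.35
Qₚ = 3.35 < Kₚ = 11.7, so the forward reaction proceeds.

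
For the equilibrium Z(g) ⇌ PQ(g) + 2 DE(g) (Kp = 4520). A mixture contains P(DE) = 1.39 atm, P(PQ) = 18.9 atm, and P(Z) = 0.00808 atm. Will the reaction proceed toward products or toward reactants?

neither direction; the system is at equilibrium

Qp = P(PQ)·P(DE)² / P(Z) = (18.9)·(1.39)² / (0.00808) = 4520
Qp = 4520 = Kp, so the system is already at equilibrium.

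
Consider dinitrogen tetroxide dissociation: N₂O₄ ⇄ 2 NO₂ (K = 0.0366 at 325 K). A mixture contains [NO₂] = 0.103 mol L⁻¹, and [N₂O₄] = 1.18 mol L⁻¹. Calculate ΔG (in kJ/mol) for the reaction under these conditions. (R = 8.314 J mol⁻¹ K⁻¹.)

ΔG = -3.79 kJ/mol

Q = [NO₂]² / [N₂O₄] = (0.103)² / (1.18) = 0.00899
ΔG = RT ln(Q/K) = (8.314 J mol⁻¹ K⁻¹)(325 K) × ln(0.00899/0.0366)
   = (2.702 kJ/mol)(-1.404) = -3.79 kJ/mol
ΔG < 0, so the forward reaction is spontaneous (proceeds forward).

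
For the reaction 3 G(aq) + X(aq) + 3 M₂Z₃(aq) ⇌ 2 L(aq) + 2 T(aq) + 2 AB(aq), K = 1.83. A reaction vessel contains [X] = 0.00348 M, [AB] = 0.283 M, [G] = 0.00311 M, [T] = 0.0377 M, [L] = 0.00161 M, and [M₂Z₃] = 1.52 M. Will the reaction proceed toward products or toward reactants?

Q = [L]²·[T]²·[AB]² / ([G]³·[X]·[M₂Z₃]³) = (0.00161)²·(0.0377)²·(0.283)² / ((0.00311)³·(0.00348)·(1.52)³) = 0.803
Q = 0.803 < K = 1.83, so the forward reaction proceeds.

in the forward direction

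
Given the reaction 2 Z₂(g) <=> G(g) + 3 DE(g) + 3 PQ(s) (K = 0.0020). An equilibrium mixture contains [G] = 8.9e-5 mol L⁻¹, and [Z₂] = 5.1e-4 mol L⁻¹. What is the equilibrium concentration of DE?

(PQ is a pure solid — omitted from K.)
At equilibrium, K = [G]·[DE]³ / [Z₂]² = 0.0020.
(8.9e-5)·([DE])³ / (5.1e-4)² = 0.0020
[DE]³ = 5.84e-6 ⇒ [DE] = 0.018 mol L⁻¹

[DE] = 0.018 mol L⁻¹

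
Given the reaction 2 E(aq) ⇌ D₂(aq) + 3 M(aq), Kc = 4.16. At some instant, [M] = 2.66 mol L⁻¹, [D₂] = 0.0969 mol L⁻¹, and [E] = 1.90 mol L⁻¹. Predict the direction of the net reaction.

Qc = [D₂]·[M]³ / [E]² = (0.0969)·(2.66)³ / (1.90)² = 0.505
Qc = 0.505 < Kc = 4.16, so the forward reaction proceeds.

toward products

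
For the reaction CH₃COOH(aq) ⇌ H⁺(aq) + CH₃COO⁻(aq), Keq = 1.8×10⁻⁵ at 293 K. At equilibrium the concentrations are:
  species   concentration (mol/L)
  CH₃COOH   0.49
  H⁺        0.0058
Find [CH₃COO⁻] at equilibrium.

[CH₃COO⁻] = 0.0015 mol/L

At equilibrium, Keq = [H⁺]·[CH₃COO⁻] / [CH₃COOH] = 1.8×10⁻⁵.
(0.0058)·([CH₃COO⁻]) / (0.49) = 1.8×10⁻⁵
[CH₃COO⁻] = 0.00152 = 0.0015 mol/L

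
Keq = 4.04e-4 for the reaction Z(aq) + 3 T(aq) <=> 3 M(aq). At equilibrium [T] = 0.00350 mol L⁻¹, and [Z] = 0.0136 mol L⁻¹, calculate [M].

[M] = 6.18e-5 mol L⁻¹

At equilibrium, Keq = [M]³ / ([Z]·[T]³) = 4.04e-4.
([M])³ / ((0.0136)·(0.00350)³) = 4.04e-4
[M]³ = 2.36e-13 ⇒ [M] = 6.18e-5 mol L⁻¹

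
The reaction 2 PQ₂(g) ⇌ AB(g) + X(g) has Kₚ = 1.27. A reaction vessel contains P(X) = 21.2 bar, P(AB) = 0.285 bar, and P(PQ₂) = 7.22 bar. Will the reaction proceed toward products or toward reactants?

forward (toward products)

Qₚ = P(AB)·P(X) / P(PQ₂)² = (0.285)·(21.2) / (7.22)² = 0.116
Qₚ = 0.116 < Kₚ = 1.27, so the forward reaction proceeds.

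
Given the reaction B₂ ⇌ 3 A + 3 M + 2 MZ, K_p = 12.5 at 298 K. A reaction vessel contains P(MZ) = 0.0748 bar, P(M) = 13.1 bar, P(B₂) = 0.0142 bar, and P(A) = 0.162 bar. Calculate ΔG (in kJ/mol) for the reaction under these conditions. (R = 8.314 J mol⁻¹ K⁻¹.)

Q_p = P(A)³·P(M)³·P(MZ)² / P(B₂) = (0.162)³·(13.1)³·(0.0748)² / (0.0142) = 3.77
ΔG = RT ln(Q_p/K_p) = (8.314 J mol⁻¹ K⁻¹)(298 K) × ln(3.77/12.5)
   = (2.478 kJ/mol)(-1.199) = -2.97 kJ/mol
ΔG < 0, so the forward reaction is spontaneous (proceeds forward).

ΔG = -2.97 kJ/mol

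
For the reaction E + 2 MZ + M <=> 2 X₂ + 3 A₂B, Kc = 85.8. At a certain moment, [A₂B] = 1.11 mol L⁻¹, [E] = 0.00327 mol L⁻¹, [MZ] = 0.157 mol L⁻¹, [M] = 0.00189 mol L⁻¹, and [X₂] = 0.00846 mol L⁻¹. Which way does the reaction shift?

Qc = [X₂]²·[A₂B]³ / ([E]·[MZ]²·[M]) = (0.00846)²·(1.11)³ / ((0.00327)·(0.157)²·(0.00189)) = 643
Qc = 643 > Kc = 85.8, so the reverse reaction proceeds.

in the reverse direction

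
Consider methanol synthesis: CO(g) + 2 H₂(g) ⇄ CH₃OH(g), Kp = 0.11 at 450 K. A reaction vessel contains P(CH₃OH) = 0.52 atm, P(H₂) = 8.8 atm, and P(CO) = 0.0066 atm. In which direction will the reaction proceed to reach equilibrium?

Qp = P(CH₃OH) / (P(CO)·P(H₂)²) = (0.52) / ((0.0066)·(8.8)²) = 1.0
Qp = 1.0 > Kp = 0.11, so the reverse reaction proceeds.

reverse (toward reactants)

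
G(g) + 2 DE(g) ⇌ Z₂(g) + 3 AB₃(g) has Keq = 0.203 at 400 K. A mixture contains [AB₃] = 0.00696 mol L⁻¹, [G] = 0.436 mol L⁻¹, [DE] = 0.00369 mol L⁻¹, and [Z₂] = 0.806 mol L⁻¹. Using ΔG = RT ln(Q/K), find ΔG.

Q = [Z₂]·[AB₃]³ / ([G]·[DE]²) = (0.806)·(0.00696)³ / ((0.436)·(0.00369)²) = 0.0458
ΔG = RT ln(Q/Keq) = (8.314 J mol⁻¹ K⁻¹)(400 K) × ln(0.0458/0.203)
   = (3.326 kJ/mol)(-1.489) = -4.95 kJ/mol
ΔG < 0, so the forward reaction is spontaneous (proceeds forward).

ΔG = -4.95 kJ/mol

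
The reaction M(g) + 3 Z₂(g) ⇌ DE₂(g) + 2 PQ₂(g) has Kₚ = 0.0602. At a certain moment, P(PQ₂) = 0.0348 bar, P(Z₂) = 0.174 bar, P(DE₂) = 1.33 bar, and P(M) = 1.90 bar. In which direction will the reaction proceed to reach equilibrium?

Qₚ = P(DE₂)·P(PQ₂)² / (P(M)·P(Z₂)³) = (1.33)·(0.0348)² / ((1.90)·(0.174)³) = 0.161
Qₚ = 0.161 > Kₚ = 0.0602, so the reverse reaction proceeds.

to the left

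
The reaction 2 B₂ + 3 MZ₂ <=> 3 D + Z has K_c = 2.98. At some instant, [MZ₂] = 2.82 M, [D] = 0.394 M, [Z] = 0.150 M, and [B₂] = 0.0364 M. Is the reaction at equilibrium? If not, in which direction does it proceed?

Q_c = [D]³·[Z] / ([B₂]²·[MZ₂]³) = (0.394)³·(0.150) / ((0.0364)²·(2.82)³) = 0.309
Q_c = 0.309 < K_c = 2.98, so the forward reaction proceeds.

in the forward direction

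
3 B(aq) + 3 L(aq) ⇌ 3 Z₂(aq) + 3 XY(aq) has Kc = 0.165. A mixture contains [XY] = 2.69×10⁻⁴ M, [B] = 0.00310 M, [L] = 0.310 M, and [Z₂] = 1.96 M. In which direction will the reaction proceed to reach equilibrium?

Qc = [Z₂]³·[XY]³ / ([B]³·[L]³) = (1.96)³·(2.69×10⁻⁴)³ / ((0.00310)³·(0.310)³) = 0.165
Qc = 0.165 = Kc, so the system is already at equilibrium.

no net change (already at equilibrium)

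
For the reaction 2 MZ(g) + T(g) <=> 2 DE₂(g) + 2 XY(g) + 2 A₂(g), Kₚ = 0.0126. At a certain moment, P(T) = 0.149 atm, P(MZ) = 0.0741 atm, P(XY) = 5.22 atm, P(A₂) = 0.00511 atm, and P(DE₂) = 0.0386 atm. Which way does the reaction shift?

forward (toward products)

Qₚ = P(DE₂)²·P(XY)²·P(A₂)² / (P(MZ)²·P(T)) = (0.0386)²·(5.22)²·(0.00511)² / ((0.0741)²·(0.149)) = 0.00130
Qₚ = 0.00130 < Kₚ = 0.0126, so the forward reaction proceeds.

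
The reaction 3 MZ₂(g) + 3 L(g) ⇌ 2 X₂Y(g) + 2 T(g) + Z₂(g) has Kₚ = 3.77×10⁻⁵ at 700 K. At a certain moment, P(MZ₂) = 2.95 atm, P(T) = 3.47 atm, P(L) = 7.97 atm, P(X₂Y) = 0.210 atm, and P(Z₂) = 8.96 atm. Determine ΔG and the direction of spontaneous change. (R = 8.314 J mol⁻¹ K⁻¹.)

Qₚ = P(X₂Y)²·P(T)²·P(Z₂) / (P(MZ₂)³·P(L)³) = (0.210)²·(3.47)²·(8.96) / ((2.95)³·(7.97)³) = 3.66×10⁻⁴
ΔG = RT ln(Qₚ/Kₚ) = (8.314 J mol⁻¹ K⁻¹)(700 K) × ln(3.66×10⁻⁴/3.77×10⁻⁵)
   = (5.820 kJ/mol)(2.273) = 13.2 kJ/mol
ΔG > 0, so the forward reaction is non-spontaneous (proceeds in reverse).

ΔG = 13.2 kJ/mol; the forward reaction is non-spontaneous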